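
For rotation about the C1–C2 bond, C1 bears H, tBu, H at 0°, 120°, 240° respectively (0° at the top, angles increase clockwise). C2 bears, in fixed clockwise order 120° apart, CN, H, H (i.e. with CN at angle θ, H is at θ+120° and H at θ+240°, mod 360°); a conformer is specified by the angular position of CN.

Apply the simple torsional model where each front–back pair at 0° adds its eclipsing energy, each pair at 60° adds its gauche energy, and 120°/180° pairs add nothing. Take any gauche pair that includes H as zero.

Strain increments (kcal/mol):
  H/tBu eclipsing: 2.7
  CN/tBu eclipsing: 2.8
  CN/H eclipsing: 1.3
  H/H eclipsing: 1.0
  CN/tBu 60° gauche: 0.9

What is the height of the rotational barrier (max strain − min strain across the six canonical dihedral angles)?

CN at 0° is eclipsed. H at 0° is eclipsed with CN at 0° (1.3); tBu at 120° is eclipsed with H at 120° (2.7); H at 240° is eclipsed with H at 240° (1.0). Total 5.0 kcal/mol.
CN at 60° is staggered. tBu at 120° is gauche with CN at 60° (0.9). Total 0.9 kcal/mol.
CN at 120° is eclipsed. H at 0° is eclipsed with H at 0° (1.0); tBu at 120° is eclipsed with CN at 120° (2.8); H at 240° is eclipsed with H at 240° (1.0). Total 4.8 kcal/mol.
CN at 180° is staggered. tBu at 120° is gauche with CN at 180° (0.9). Total 0.9 kcal/mol.
CN at 240° is eclipsed. H at 0° is eclipsed with H at 0° (1.0); tBu at 120° is eclipsed with H at 120° (2.7); H at 240° is eclipsed with CN at 240° (1.3). Total 5.0 kcal/mol.
CN at 300° (staggered): no non-H gauche contacts → 0.0 kcal/mol.
Max at 0° (5.0 kcal/mol), min at 300° (0.0 kcal/mol); barrier = 5.0 kcal/mol.

5.0 kcal/mol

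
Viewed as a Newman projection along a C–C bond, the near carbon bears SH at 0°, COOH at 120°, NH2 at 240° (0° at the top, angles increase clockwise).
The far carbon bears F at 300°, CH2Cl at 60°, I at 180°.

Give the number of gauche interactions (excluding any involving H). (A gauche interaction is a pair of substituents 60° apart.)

Non-H gauche pairs: SH(0°)/F(300°); SH(0°)/CH2Cl(60°); COOH(120°)/CH2Cl(60°); COOH(120°)/I(180°); NH2(240°)/F(300°); NH2(240°)/I(180°) — 6 interactions.

6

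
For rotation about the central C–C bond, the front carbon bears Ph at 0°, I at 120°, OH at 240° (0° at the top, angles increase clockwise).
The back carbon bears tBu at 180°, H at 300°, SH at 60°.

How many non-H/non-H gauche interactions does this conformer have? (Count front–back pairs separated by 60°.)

4

Non-H gauche pairs: Ph(0°)/SH(60°); I(120°)/tBu(180°); I(120°)/SH(60°); OH(240°)/tBu(180°) — 4 interactions.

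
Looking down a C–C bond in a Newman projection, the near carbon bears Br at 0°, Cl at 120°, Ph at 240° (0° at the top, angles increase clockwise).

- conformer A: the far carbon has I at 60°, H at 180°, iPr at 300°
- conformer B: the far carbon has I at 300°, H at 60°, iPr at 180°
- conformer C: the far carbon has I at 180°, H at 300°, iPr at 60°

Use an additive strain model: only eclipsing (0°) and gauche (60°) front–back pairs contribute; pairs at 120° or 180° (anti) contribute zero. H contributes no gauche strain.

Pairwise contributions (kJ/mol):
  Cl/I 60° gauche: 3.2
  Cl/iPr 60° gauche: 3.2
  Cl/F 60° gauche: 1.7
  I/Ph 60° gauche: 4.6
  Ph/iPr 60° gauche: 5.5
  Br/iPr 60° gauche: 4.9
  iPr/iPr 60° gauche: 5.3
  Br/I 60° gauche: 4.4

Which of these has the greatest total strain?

A

A (staggered): Br(0°)/I(60°) gauche 4.4; Br(0°)/iPr(300°) gauche 4.9; Cl(120°)/I(60°) gauche 3.2; Ph(240°)/iPr(300°) gauche 5.5 → 18.0 kJ/mol.
B (staggered): Br(0°)/I(300°) gauche 4.4; Cl(120°)/iPr(180°) gauche 3.2; Ph(240°)/I(300°) gauche 4.6; Ph(240°)/iPr(180°) gauche 5.5 → 17.7 kJ/mol.
C (staggered): Br(0°)/iPr(60°) gauche 4.9; Cl(120°)/I(180°) gauche 3.2; Cl(120°)/iPr(60°) gauche 3.2; Ph(240°)/I(180°) gauche 4.6 → 15.9 kJ/mol.
A has the highest total (18.0 kJ/mol).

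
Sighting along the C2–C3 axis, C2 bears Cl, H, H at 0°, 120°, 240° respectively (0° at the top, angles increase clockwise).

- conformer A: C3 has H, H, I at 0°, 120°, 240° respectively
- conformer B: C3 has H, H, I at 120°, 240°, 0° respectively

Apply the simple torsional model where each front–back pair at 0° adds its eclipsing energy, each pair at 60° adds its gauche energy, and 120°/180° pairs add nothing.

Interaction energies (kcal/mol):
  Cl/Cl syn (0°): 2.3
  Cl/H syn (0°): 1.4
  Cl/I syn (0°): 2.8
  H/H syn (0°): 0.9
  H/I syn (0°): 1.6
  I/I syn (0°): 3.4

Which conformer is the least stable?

B

A (eclipsed): Cl(0°)/H(0°) eclipsed 1.4; H(120°)/H(120°) eclipsed 0.9; H(240°)/I(240°) eclipsed 1.6 → 3.9 kcal/mol.
B (eclipsed): Cl(0°)/I(0°) eclipsed 2.8; H(120°)/H(120°) eclipsed 0.9; H(240°)/H(240°) eclipsed 0.9 → 4.6 kcal/mol.
B has the highest total (4.6 kcal/mol).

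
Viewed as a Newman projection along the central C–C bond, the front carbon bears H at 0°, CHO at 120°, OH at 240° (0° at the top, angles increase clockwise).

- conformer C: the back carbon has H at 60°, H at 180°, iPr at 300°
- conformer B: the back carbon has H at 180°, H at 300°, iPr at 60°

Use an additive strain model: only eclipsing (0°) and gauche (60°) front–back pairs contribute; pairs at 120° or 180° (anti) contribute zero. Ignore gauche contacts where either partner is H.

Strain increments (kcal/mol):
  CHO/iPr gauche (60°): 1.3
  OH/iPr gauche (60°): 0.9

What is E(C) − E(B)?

-0.4 kcal/mol

C (staggered): OH(240°)/iPr(300°) gauche 0.9 → 0.9 kcal/mol.
B (staggered): CHO(120°)/iPr(60°) gauche 1.3 → 1.3 kcal/mol.
E(C) − E(B) = 0.9 − 1.3 = -0.4 kcal/mol.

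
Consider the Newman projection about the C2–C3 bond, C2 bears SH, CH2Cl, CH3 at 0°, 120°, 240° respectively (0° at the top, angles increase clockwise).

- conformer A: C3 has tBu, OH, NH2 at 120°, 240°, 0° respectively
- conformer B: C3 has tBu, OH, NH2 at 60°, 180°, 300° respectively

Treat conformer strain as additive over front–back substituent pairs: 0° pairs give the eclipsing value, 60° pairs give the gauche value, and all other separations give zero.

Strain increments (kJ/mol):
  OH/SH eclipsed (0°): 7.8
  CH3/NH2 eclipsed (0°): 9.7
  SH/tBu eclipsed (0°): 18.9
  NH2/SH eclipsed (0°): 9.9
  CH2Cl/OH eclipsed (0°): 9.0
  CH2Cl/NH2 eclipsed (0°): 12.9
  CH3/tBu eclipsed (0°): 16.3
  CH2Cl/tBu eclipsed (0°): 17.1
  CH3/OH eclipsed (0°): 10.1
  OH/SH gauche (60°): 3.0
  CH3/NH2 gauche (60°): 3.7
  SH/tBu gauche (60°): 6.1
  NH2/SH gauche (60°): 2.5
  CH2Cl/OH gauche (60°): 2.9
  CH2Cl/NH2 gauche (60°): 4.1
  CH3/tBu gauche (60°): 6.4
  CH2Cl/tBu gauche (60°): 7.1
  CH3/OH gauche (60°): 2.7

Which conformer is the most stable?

A (eclipsed): SH(0°)/NH2(0°) eclipsed 9.9; CH2Cl(120°)/tBu(120°) eclipsed 17.1; CH3(240°)/OH(240°) eclipsed 10.1 → 37.1 kJ/mol.
B (staggered): SH(0°)/tBu(60°) gauche 6.1; SH(0°)/NH2(300°) gauche 2.5; CH2Cl(120°)/tBu(60°) gauche 7.1; CH2Cl(120°)/OH(180°) gauche 2.9; CH3(240°)/OH(180°) gauche 2.7; CH3(240°)/NH2(300°) gauche 3.7 → 25.0 kJ/mol.
B has the lowest total (25.0 kJ/mol).

B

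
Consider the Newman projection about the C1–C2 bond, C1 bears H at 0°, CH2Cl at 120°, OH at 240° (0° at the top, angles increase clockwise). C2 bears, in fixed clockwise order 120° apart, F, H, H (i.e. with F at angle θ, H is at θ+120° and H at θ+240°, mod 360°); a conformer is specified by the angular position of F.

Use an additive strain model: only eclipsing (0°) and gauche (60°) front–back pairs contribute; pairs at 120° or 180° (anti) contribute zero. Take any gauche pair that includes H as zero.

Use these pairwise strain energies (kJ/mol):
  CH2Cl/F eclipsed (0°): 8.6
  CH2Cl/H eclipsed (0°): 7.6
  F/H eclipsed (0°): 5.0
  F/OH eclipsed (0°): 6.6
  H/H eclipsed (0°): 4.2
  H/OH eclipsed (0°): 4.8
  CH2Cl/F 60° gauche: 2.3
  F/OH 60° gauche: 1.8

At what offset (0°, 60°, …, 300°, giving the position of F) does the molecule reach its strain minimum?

F at 0° (eclipsed): H–F eclipsed, CH2Cl–H eclipsed, OH–H eclipsed; 5.0 + 7.6 + 4.8 = 17.4 kJ/mol.
F at 60° (staggered): CH2Cl–F gauche; 2.3 = 2.3 kJ/mol.
F at 120° (eclipsed): H–H eclipsed, CH2Cl–F eclipsed, OH–H eclipsed; 4.2 + 8.6 + 4.8 = 17.6 kJ/mol.
F at 180° (staggered): CH2Cl–F gauche, OH–F gauche; 2.3 + 1.8 = 4.1 kJ/mol.
F at 240° (eclipsed): H–H eclipsed, CH2Cl–H eclipsed, OH–F eclipsed; 4.2 + 7.6 + 6.6 = 18.4 kJ/mol.
F at 300° (staggered): OH–F gauche; 1.8 = 1.8 kJ/mol.
The minimum (1.8 kJ/mol) occurs with F at 300°.

300°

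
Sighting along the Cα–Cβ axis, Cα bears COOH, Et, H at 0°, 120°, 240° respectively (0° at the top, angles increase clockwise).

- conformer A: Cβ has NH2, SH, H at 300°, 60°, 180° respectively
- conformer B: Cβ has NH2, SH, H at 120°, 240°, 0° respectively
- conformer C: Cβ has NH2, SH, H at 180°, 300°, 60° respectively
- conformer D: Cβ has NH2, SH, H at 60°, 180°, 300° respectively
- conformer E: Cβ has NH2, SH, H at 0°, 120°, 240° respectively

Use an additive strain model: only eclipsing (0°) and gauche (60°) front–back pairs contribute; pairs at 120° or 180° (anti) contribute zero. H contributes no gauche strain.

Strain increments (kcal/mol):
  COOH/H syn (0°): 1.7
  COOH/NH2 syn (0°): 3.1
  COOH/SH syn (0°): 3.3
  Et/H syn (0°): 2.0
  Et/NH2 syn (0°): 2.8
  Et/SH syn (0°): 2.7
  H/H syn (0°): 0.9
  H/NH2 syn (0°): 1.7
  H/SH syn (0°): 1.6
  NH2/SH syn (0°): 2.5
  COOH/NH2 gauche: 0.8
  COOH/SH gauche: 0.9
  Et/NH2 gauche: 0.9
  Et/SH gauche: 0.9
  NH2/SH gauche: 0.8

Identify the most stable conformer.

C

A (staggered): COOH–NH2 gauche, COOH–SH gauche, Et–SH gauche; 0.8 + 0.9 + 0.9 = 2.6 kcal/mol.
B (eclipsed): COOH–H eclipsed, Et–NH2 eclipsed, H–SH eclipsed; 1.7 + 2.8 + 1.6 = 6.1 kcal/mol.
C (staggered): COOH–SH gauche, Et–NH2 gauche; 0.9 + 0.9 = 1.8 kcal/mol.
D (staggered): COOH–NH2 gauche, Et–NH2 gauche, Et–SH gauche; 0.8 + 0.9 + 0.9 = 2.6 kcal/mol.
E (eclipsed): COOH–NH2 eclipsed, Et–SH eclipsed, H–H eclipsed; 3.1 + 2.7 + 0.9 = 6.7 kcal/mol.
C has the lowest total (1.8 kcal/mol).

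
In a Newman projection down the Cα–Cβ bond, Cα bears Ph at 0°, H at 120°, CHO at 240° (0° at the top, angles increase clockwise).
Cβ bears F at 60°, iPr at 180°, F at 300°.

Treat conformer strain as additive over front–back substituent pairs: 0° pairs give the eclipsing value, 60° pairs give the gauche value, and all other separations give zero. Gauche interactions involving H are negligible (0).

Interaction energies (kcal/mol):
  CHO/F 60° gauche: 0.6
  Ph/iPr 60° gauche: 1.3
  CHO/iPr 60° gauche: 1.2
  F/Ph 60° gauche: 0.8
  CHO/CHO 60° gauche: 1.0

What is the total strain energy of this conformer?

This conformer (staggered): Ph–F gauche, Ph–F gauche, CHO–iPr gauche, CHO–F gauche; 0.8 + 0.8 + 1.2 + 0.6 = 3.4 kcal/mol.

3.4 kcal/mol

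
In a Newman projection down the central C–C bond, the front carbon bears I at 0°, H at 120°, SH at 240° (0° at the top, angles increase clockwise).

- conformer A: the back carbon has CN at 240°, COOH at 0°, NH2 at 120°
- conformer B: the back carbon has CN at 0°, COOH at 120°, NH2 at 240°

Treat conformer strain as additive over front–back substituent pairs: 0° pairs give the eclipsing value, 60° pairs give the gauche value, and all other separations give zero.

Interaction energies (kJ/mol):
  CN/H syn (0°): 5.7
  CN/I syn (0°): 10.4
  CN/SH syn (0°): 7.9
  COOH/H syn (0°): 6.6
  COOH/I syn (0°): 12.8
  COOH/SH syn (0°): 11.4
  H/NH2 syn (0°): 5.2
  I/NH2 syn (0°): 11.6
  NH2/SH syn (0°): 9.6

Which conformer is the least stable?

B

A (eclipsed): I–COOH eclipsed, H–NH2 eclipsed, SH–CN eclipsed; 12.8 + 5.2 + 7.9 = 25.9 kJ/mol.
B (eclipsed): I–CN eclipsed, H–COOH eclipsed, SH–NH2 eclipsed; 10.4 + 6.6 + 9.6 = 26.6 kJ/mol.
B has the highest total (26.6 kJ/mol).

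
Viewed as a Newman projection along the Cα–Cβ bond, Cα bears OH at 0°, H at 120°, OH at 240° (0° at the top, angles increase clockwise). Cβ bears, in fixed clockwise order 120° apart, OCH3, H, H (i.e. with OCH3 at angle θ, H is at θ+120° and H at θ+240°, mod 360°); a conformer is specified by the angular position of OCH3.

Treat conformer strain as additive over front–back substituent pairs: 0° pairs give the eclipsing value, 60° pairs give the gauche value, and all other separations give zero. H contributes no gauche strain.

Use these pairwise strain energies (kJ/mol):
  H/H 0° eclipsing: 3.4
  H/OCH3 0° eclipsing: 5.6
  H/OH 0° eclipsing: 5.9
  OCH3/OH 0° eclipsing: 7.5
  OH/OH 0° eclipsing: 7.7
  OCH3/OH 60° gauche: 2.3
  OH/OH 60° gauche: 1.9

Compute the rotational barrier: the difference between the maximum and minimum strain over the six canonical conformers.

15.1 kJ/mol

OCH3 at 0° (eclipsed): OH(0°)/OCH3(0°) eclipsed 7.5; H(120°)/H(120°) eclipsed 3.4; OH(240°)/H(240°) eclipsed 5.9 → 16.8 kJ/mol.
OCH3 at 60° (staggered): OH(0°)/OCH3(60°) gauche 2.3 → 2.3 kJ/mol.
OCH3 at 120° (eclipsed): OH(0°)/H(0°) eclipsed 5.9; H(120°)/OCH3(120°) eclipsed 5.6; OH(240°)/H(240°) eclipsed 5.9 → 17.4 kJ/mol.
OCH3 at 180° (staggered): OH(240°)/OCH3(180°) gauche 2.3 → 2.3 kJ/mol.
OCH3 at 240° (eclipsed): OH(0°)/H(0°) eclipsed 5.9; H(120°)/H(120°) eclipsed 3.4; OH(240°)/OCH3(240°) eclipsed 7.5 → 16.8 kJ/mol.
OCH3 at 300° (staggered): OH(0°)/OCH3(300°) gauche 2.3; OH(240°)/OCH3(300°) gauche 2.3 → 4.6 kJ/mol.
Max at 120° (17.4 kJ/mol), min at 60° (2.3 kJ/mol); barrier = 15.1 kJ/mol.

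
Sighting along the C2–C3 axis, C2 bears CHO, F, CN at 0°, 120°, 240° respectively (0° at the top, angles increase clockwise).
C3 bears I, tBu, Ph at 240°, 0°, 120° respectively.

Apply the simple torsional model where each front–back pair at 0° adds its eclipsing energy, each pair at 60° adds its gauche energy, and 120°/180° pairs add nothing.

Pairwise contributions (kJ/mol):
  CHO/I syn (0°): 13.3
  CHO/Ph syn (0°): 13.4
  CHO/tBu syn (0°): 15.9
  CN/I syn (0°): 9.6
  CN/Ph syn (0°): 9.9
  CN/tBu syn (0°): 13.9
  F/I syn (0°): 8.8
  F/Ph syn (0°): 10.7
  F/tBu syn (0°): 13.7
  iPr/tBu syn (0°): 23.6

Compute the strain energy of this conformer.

This conformer is eclipsed. CHO at 0° is eclipsed with tBu at 0° (15.9); F at 120° is eclipsed with Ph at 120° (10.7); CN at 240° is eclipsed with I at 240° (9.6). Total 36.2 kJ/mol.

36.2 kJ/mol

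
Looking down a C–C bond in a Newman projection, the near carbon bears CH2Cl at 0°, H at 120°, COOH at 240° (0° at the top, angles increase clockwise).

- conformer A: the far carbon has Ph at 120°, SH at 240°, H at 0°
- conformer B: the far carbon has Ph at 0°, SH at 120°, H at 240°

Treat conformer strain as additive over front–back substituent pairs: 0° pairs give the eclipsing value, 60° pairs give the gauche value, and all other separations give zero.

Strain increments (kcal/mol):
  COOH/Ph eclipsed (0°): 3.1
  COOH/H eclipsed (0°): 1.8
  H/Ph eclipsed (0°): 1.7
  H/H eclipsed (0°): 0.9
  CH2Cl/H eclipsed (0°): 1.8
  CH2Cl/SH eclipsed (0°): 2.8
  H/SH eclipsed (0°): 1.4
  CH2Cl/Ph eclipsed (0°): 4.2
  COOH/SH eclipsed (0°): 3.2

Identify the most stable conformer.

A

A (eclipsed): CH2Cl–H eclipsed, H–Ph eclipsed, COOH–SH eclipsed; 1.8 + 1.7 + 3.2 = 6.7 kcal/mol.
B (eclipsed): CH2Cl–Ph eclipsed, H–SH eclipsed, COOH–H eclipsed; 4.2 + 1.4 + 1.8 = 7.4 kcal/mol.
A has the lowest total (6.7 kcal/mol).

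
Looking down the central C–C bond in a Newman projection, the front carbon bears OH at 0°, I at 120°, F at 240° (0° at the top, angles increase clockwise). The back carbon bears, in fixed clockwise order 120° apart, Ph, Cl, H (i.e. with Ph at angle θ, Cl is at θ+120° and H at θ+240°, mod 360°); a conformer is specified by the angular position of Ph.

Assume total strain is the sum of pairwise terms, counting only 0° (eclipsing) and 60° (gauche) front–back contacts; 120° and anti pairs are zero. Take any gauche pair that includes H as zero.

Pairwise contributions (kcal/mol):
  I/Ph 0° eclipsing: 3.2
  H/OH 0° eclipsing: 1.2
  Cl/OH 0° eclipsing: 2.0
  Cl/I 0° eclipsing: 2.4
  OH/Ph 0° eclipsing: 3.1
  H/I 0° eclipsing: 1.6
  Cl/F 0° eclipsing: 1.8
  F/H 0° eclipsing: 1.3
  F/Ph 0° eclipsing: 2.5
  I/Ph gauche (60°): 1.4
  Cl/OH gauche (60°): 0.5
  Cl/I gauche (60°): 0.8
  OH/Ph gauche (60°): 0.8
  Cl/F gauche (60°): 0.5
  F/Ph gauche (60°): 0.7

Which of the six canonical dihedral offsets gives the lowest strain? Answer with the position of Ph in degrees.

Ph at 0° is eclipsed. OH at 0° is eclipsed with Ph at 0° (3.1); I at 120° is eclipsed with Cl at 120° (2.4); F at 240° is eclipsed with H at 240° (1.3). Total 6.8 kcal/mol.
Ph at 60° is staggered. OH at 0° is gauche with Ph at 60° (0.8); I at 120° is gauche with Ph at 60° (1.4); I at 120° is gauche with Cl at 180° (0.8); F at 240° is gauche with Cl at 180° (0.5). Total 3.5 kcal/mol.
Ph at 120° is eclipsed. OH at 0° is eclipsed with H at 0° (1.2); I at 120° is eclipsed with Ph at 120° (3.2); F at 240° is eclipsed with Cl at 240° (1.8). Total 6.2 kcal/mol.
Ph at 180° is staggered. OH at 0° is gauche with Cl at 300° (0.5); I at 120° is gauche with Ph at 180° (1.4); F at 240° is gauche with Ph at 180° (0.7); F at 240° is gauche with Cl at 300° (0.5). Total 3.1 kcal/mol.
Ph at 240° is eclipsed. OH at 0° is eclipsed with Cl at 0° (2.0); I at 120° is eclipsed with H at 120° (1.6); F at 240° is eclipsed with Ph at 240° (2.5). Total 6.1 kcal/mol.
Ph at 300° is staggered. OH at 0° is gauche with Ph at 300° (0.8); OH at 0° is gauche with Cl at 60° (0.5); I at 120° is gauche with Cl at 60° (0.8); F at 240° is gauche with Ph at 300° (0.7). Total 2.8 kcal/mol.
The minimum (2.8 kcal/mol) occurs with Ph at 300°.

300°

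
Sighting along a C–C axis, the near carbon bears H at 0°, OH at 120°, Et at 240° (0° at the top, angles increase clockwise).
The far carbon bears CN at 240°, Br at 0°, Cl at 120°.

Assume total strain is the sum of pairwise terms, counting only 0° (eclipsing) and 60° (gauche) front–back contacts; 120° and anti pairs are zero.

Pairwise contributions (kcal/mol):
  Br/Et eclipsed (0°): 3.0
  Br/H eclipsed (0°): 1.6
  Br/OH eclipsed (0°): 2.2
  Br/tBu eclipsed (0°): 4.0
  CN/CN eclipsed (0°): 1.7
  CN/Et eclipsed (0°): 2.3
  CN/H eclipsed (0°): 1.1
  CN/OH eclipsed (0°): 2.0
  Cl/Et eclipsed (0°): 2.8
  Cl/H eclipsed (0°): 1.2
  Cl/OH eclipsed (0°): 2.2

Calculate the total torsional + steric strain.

6.1 kcal/mol

This conformer (eclipsed): H(0°)/Br(0°) eclipsed 1.6; OH(120°)/Cl(120°) eclipsed 2.2; Et(240°)/CN(240°) eclipsed 2.3 → 6.1 kcal/mol.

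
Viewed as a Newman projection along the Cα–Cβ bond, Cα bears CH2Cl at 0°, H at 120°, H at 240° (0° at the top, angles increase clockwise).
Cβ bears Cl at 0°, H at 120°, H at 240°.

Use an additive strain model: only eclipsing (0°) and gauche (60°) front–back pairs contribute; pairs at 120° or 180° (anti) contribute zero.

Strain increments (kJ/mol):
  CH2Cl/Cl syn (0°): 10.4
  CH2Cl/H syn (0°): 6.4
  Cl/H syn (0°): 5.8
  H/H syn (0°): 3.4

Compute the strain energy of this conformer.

This conformer is eclipsed. CH2Cl at 0° is eclipsed with Cl at 0° (10.4); H at 120° is eclipsed with H at 120° (3.4); H at 240° is eclipsed with H at 240° (3.4). Total 17.2 kJ/mol.

17.2 kJ/mol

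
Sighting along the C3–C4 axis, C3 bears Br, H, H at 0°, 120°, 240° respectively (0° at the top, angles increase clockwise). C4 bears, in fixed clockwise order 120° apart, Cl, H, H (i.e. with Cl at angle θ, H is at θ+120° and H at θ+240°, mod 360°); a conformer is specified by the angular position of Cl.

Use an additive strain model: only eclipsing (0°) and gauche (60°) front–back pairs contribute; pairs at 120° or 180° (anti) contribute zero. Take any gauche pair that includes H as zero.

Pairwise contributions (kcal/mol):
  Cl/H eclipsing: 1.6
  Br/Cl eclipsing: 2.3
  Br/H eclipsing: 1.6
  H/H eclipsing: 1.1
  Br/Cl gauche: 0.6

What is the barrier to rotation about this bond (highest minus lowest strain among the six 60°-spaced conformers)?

4.5 kcal/mol

Cl at 0° (eclipsed): Br(0°)/Cl(0°) eclipsed 2.3; H(120°)/H(120°) eclipsed 1.1; H(240°)/H(240°) eclipsed 1.1 → 4.5 kcal/mol.
Cl at 60° (staggered): Br(0°)/Cl(60°) gauche 0.6 → 0.6 kcal/mol.
Cl at 120° (eclipsed): Br(0°)/H(0°) eclipsed 1.6; H(120°)/Cl(120°) eclipsed 1.6; H(240°)/H(240°) eclipsed 1.1 → 4.3 kcal/mol.
Cl at 180° (staggered): no non-H gauche contacts → 0.0 kcal/mol.
Cl at 240° (eclipsed): Br(0°)/H(0°) eclipsed 1.6; H(120°)/H(120°) eclipsed 1.1; H(240°)/Cl(240°) eclipsed 1.6 → 4.3 kcal/mol.
Cl at 300° (staggered): Br(0°)/Cl(300°) gauche 0.6 → 0.6 kcal/mol.
Max at 0° (4.5 kcal/mol), min at 180° (0.0 kcal/mol); barrier = 4.5 kcal/mol.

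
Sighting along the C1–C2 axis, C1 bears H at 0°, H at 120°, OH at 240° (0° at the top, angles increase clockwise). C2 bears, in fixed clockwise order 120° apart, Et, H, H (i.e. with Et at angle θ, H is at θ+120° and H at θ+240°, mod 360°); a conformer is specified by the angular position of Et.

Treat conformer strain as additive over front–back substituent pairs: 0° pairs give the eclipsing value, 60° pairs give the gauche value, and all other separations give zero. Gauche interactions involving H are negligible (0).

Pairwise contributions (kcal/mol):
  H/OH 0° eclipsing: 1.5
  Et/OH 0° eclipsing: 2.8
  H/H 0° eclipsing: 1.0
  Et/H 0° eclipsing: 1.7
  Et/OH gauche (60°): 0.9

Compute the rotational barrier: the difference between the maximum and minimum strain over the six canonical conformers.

4.8 kcal/mol

Et at 0° (eclipsed): H(0°)/Et(0°) eclipsed 1.7; H(120°)/H(120°) eclipsed 1.0; OH(240°)/H(240°) eclipsed 1.5 → 4.2 kcal/mol.
Et at 60° (staggered): no non-H gauche contacts → 0.0 kcal/mol.
Et at 120° (eclipsed): H(0°)/H(0°) eclipsed 1.0; H(120°)/Et(120°) eclipsed 1.7; OH(240°)/H(240°) eclipsed 1.5 → 4.2 kcal/mol.
Et at 180° (staggered): OH(240°)/Et(180°) gauche 0.9 → 0.9 kcal/mol.
Et at 240° (eclipsed): H(0°)/H(0°) eclipsed 1.0; H(120°)/H(120°) eclipsed 1.0; OH(240°)/Et(240°) eclipsed 2.8 → 4.8 kcal/mol.
Et at 300° (staggered): OH(240°)/Et(300°) gauche 0.9 → 0.9 kcal/mol.
Max at 240° (4.8 kcal/mol), min at 60° (0.0 kcal/mol); barrier = 4.8 kcal/mol.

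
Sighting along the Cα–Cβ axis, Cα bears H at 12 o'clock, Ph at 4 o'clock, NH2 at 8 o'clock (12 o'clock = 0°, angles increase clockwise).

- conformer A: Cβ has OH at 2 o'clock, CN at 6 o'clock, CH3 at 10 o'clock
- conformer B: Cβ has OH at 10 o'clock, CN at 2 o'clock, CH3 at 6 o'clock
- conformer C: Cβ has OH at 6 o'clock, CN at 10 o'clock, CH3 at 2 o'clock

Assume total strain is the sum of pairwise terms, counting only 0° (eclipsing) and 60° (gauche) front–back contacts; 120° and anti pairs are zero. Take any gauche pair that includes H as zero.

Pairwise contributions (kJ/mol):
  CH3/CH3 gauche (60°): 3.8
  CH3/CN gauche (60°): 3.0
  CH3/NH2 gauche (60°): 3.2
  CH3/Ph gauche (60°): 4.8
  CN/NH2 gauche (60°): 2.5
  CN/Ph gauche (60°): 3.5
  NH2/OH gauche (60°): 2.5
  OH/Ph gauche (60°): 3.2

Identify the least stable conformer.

A (staggered): Ph–OH gauche, Ph–CN gauche, NH2–CN gauche, NH2–CH3 gauche; 3.2 + 3.5 + 2.5 + 3.2 = 12.4 kJ/mol.
B (staggered): Ph–CN gauche, Ph–CH3 gauche, NH2–OH gauche, NH2–CH3 gauche; 3.5 + 4.8 + 2.5 + 3.2 = 14.0 kJ/mol.
C (staggered): Ph–OH gauche, Ph–CH3 gauche, NH2–OH gauche, NH2–CN gauche; 3.2 + 4.8 + 2.5 + 2.5 = 13.0 kJ/mol.
B has the highest total (14.0 kJ/mol).

B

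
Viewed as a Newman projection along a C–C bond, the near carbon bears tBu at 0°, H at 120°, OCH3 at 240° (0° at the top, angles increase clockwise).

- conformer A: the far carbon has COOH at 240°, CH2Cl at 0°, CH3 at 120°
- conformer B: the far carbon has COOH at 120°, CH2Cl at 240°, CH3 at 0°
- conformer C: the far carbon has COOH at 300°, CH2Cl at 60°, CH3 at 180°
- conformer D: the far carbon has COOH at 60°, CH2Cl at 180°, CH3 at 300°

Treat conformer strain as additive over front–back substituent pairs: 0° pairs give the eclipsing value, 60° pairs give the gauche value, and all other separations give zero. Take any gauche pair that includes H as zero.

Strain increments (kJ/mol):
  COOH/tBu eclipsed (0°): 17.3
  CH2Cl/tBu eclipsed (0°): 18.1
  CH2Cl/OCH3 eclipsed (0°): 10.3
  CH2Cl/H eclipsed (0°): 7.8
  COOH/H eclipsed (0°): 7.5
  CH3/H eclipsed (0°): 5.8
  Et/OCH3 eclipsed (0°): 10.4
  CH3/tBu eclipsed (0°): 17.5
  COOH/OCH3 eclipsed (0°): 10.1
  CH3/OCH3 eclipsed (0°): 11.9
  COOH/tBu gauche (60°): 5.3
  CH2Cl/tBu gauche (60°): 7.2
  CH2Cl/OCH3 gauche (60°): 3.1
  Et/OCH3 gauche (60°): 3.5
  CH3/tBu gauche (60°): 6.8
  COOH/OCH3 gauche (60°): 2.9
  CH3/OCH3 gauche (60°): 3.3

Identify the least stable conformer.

B

A (eclipsed): tBu(0°)/CH2Cl(0°) eclipsed 18.1; H(120°)/CH3(120°) eclipsed 5.8; OCH3(240°)/COOH(240°) eclipsed 10.1 → 34.0 kJ/mol.
B (eclipsed): tBu(0°)/CH3(0°) eclipsed 17.5; H(120°)/COOH(120°) eclipsed 7.5; OCH3(240°)/CH2Cl(240°) eclipsed 10.3 → 35.3 kJ/mol.
C (staggered): tBu(0°)/COOH(300°) gauche 5.3; tBu(0°)/CH2Cl(60°) gauche 7.2; OCH3(240°)/COOH(300°) gauche 2.9; OCH3(240°)/CH3(180°) gauche 3.3 → 18.7 kJ/mol.
D (staggered): tBu(0°)/COOH(60°) gauche 5.3; tBu(0°)/CH3(300°) gauche 6.8; OCH3(240°)/CH2Cl(180°) gauche 3.1; OCH3(240°)/CH3(300°) gauche 3.3 → 18.5 kJ/mol.
B has the highest total (35.3 kJ/mol).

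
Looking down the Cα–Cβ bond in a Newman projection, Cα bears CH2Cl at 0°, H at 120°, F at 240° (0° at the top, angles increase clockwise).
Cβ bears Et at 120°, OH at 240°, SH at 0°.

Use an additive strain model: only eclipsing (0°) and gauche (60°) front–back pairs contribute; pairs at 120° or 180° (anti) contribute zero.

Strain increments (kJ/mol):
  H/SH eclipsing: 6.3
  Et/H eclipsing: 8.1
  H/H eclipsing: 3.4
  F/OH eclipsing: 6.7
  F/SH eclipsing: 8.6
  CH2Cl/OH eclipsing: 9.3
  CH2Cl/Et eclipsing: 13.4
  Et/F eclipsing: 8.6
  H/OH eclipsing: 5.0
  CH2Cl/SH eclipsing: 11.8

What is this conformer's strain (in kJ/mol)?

This conformer (eclipsed): CH2Cl(0°)/SH(0°) eclipsed 11.8; H(120°)/Et(120°) eclipsed 8.1; F(240°)/OH(240°) eclipsed 6.7 → 26.6 kJ/mol.

26.6 kJ/mol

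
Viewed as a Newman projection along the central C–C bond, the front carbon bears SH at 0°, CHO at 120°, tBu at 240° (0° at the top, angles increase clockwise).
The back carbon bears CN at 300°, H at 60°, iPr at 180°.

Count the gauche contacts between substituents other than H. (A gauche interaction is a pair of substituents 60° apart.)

Non-H gauche pairs: SH(0°)/CN(300°); CHO(120°)/iPr(180°); tBu(240°)/CN(300°); tBu(240°)/iPr(180°) — 4 interactions.

4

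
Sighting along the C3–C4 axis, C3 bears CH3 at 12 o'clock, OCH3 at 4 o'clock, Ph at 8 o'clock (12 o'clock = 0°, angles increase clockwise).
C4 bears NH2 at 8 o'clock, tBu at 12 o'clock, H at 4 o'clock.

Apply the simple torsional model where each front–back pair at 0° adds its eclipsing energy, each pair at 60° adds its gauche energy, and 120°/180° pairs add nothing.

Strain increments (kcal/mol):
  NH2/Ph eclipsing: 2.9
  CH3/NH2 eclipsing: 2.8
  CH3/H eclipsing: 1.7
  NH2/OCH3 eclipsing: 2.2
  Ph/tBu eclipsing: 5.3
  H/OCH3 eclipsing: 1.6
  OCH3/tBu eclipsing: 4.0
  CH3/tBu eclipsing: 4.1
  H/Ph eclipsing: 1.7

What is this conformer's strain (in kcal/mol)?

8.6 kcal/mol

This conformer (eclipsed): CH3–tBu eclipsed, OCH3–H eclipsed, Ph–NH2 eclipsed; 4.1 + 1.6 + 2.9 = 8.6 kcal/mol.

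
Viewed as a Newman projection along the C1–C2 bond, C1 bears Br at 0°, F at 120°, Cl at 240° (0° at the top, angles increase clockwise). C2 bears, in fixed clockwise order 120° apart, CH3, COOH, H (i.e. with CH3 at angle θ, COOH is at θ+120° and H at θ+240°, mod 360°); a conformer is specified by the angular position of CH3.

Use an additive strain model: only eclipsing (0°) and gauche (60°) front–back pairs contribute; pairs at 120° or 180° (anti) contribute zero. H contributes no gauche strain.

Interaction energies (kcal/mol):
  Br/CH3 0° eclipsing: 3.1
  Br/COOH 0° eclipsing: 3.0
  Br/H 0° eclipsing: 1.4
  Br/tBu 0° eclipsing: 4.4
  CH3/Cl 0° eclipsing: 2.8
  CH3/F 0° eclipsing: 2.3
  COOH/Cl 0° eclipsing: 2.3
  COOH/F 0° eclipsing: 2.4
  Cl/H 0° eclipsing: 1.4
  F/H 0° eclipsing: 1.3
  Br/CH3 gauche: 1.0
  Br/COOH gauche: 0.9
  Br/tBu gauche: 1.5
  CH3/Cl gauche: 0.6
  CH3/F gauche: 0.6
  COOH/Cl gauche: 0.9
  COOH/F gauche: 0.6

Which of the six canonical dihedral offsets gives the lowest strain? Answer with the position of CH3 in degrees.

180°

CH3 at 0° is eclipsed. Br at 0° is eclipsed with CH3 at 0° (3.1); F at 120° is eclipsed with COOH at 120° (2.4); Cl at 240° is eclipsed with H at 240° (1.4). Total 6.9 kcal/mol.
CH3 at 60° is staggered. Br at 0° is gauche with CH3 at 60° (1.0); F at 120° is gauche with CH3 at 60° (0.6); F at 120° is gauche with COOH at 180° (0.6); Cl at 240° is gauche with COOH at 180° (0.9). Total 3.1 kcal/mol.
CH3 at 120° is eclipsed. Br at 0° is eclipsed with H at 0° (1.4); F at 120° is eclipsed with CH3 at 120° (2.3); Cl at 240° is eclipsed with COOH at 240° (2.3). Total 6.0 kcal/mol.
CH3 at 180° is staggered. Br at 0° is gauche with COOH at 300° (0.9); F at 120° is gauche with CH3 at 180° (0.6); Cl at 240° is gauche with CH3 at 180° (0.6); Cl at 240° is gauche with COOH at 300° (0.9). Total 3.0 kcal/mol.
CH3 at 240° is eclipsed. Br at 0° is eclipsed with COOH at 0° (3.0); F at 120° is eclipsed with H at 120° (1.3); Cl at 240° is eclipsed with CH3 at 240° (2.8). Total 7.1 kcal/mol.
CH3 at 300° is staggered. Br at 0° is gauche with CH3 at 300° (1.0); Br at 0° is gauche with COOH at 60° (0.9); F at 120° is gauche with COOH at 60° (0.6); Cl at 240° is gauche with CH3 at 300° (0.6). Total 3.1 kcal/mol.
The minimum (3.0 kcal/mol) occurs with CH3 at 180°.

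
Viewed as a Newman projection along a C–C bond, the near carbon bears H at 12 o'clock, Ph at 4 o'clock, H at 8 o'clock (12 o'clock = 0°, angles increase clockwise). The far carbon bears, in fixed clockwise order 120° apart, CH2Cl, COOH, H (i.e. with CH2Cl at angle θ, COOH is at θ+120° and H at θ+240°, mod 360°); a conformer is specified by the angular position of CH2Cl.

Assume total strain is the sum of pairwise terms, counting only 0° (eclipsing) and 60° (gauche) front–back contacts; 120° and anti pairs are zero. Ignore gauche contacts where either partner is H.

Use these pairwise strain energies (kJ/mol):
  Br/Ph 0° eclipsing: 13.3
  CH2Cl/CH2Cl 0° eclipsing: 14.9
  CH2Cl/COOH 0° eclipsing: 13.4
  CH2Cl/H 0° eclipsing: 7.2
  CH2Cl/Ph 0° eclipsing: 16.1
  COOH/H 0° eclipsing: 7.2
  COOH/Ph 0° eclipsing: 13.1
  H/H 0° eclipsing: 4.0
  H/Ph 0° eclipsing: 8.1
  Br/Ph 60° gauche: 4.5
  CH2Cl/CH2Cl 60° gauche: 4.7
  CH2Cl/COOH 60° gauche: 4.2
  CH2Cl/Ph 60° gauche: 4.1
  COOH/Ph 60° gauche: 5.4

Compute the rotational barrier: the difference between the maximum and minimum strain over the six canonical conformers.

CH2Cl at 0° (eclipsed): H(0°)/CH2Cl(0°) eclipsed 7.2; Ph(120°)/COOH(120°) eclipsed 13.1; H(240°)/H(240°) eclipsed 4.0 → 24.3 kJ/mol.
CH2Cl at 60° (staggered): Ph(120°)/CH2Cl(60°) gauche 4.1; Ph(120°)/COOH(180°) gauche 5.4 → 9.5 kJ/mol.
CH2Cl at 120° (eclipsed): H(0°)/H(0°) eclipsed 4.0; Ph(120°)/CH2Cl(120°) eclipsed 16.1; H(240°)/COOH(240°) eclipsed 7.2 → 27.3 kJ/mol.
CH2Cl at 180° (staggered): Ph(120°)/CH2Cl(180°) gauche 4.1 → 4.1 kJ/mol.
CH2Cl at 240° (eclipsed): H(0°)/COOH(0°) eclipsed 7.2; Ph(120°)/H(120°) eclipsed 8.1; H(240°)/CH2Cl(240°) eclipsed 7.2 → 22.5 kJ/mol.
CH2Cl at 300° (staggered): Ph(120°)/COOH(60°) gauche 5.4 → 5.4 kJ/mol.
Max at 120° (27.3 kJ/mol), min at 180° (4.1 kJ/mol); barrier = 23.2 kJ/mol.

23.2 kJ/mol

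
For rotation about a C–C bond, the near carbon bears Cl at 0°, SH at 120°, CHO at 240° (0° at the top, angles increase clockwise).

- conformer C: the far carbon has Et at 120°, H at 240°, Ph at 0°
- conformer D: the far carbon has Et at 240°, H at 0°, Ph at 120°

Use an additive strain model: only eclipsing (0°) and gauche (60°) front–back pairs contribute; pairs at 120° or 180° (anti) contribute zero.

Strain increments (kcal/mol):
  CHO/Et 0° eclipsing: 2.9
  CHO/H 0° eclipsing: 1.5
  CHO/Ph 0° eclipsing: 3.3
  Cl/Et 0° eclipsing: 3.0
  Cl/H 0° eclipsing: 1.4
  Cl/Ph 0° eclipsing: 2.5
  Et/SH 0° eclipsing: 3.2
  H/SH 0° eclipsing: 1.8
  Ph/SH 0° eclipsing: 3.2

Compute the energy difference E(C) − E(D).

-0.3 kcal/mol

C (eclipsed): Cl(0°)/Ph(0°) eclipsed 2.5; SH(120°)/Et(120°) eclipsed 3.2; CHO(240°)/H(240°) eclipsed 1.5 → 7.2 kcal/mol.
D (eclipsed): Cl(0°)/H(0°) eclipsed 1.4; SH(120°)/Ph(120°) eclipsed 3.2; CHO(240°)/Et(240°) eclipsed 2.9 → 7.5 kcal/mol.
E(C) − E(D) = 7.2 − 7.5 = -0.3 kcal/mol.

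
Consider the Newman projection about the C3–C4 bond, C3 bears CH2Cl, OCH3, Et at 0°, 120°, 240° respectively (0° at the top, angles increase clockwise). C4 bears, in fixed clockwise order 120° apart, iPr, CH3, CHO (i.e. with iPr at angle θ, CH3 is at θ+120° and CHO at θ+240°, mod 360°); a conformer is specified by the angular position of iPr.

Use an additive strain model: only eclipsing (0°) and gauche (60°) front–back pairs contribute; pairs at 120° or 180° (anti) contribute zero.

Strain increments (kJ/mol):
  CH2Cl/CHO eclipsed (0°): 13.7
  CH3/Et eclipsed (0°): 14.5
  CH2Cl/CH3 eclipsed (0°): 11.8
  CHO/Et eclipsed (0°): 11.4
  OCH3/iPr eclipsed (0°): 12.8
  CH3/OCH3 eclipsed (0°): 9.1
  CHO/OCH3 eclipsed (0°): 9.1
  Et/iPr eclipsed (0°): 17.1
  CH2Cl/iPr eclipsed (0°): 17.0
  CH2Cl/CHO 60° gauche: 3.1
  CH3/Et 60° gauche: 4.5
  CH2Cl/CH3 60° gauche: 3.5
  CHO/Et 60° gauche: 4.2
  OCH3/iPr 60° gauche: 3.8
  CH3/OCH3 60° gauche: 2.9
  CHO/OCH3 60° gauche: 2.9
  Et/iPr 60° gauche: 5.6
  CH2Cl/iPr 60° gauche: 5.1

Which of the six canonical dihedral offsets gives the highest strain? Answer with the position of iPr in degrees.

120°

iPr at 0° is eclipsed. CH2Cl at 0° is eclipsed with iPr at 0° (17.0); OCH3 at 120° is eclipsed with CH3 at 120° (9.1); Et at 240° is eclipsed with CHO at 240° (11.4). Total 37.5 kJ/mol.
iPr at 60° is staggered. CH2Cl at 0° is gauche with iPr at 60° (5.1); CH2Cl at 0° is gauche with CHO at 300° (3.1); OCH3 at 120° is gauche with iPr at 60° (3.8); OCH3 at 120° is gauche with CH3 at 180° (2.9); Et at 240° is gauche with CH3 at 180° (4.5); Et at 240° is gauche with CHO at 300° (4.2). Total 23.6 kJ/mol.
iPr at 120° is eclipsed. CH2Cl at 0° is eclipsed with CHO at 0° (13.7); OCH3 at 120° is eclipsed with iPr at 120° (12.8); Et at 240° is eclipsed with CH3 at 240° (14.5). Total 41.0 kJ/mol.
iPr at 180° is staggered. CH2Cl at 0° is gauche with CH3 at 300° (3.5); CH2Cl at 0° is gauche with CHO at 60° (3.1); OCH3 at 120° is gauche with iPr at 180° (3.8); OCH3 at 120° is gauche with CHO at 60° (2.9); Et at 240° is gauche with iPr at 180° (5.6); Et at 240° is gauche with CH3 at 300° (4.5). Total 23.4 kJ/mol.
iPr at 240° is eclipsed. CH2Cl at 0° is eclipsed with CH3 at 0° (11.8); OCH3 at 120° is eclipsed with CHO at 120° (9.1); Et at 240° is eclipsed with iPr at 240° (17.1). Total 38.0 kJ/mol.
iPr at 300° is staggered. CH2Cl at 0° is gauche with iPr at 300° (5.1); CH2Cl at 0° is gauche with CH3 at 60° (3.5); OCH3 at 120° is gauche with CH3 at 60° (2.9); OCH3 at 120° is gauche with CHO at 180° (2.9); Et at 240° is gauche with iPr at 300° (5.6); Et at 240° is gauche with CHO at 180° (4.2). Total 24.2 kJ/mol.
The maximum (41.0 kJ/mol) occurs with iPr at 120°.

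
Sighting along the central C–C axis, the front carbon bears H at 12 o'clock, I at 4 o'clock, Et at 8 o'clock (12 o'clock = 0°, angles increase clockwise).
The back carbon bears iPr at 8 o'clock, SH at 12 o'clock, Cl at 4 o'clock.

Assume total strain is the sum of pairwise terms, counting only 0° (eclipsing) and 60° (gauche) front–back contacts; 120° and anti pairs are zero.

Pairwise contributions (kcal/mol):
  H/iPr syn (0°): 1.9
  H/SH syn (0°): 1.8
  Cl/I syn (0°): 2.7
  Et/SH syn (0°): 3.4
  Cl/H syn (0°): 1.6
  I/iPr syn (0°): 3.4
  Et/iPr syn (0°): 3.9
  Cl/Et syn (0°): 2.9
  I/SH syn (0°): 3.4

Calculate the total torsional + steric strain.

8.4 kcal/mol

This conformer is eclipsed. H at 0° is eclipsed with SH at 0° (1.8); I at 120° is eclipsed with Cl at 120° (2.7); Et at 240° is eclipsed with iPr at 240° (3.9). Total 8.4 kcal/mol.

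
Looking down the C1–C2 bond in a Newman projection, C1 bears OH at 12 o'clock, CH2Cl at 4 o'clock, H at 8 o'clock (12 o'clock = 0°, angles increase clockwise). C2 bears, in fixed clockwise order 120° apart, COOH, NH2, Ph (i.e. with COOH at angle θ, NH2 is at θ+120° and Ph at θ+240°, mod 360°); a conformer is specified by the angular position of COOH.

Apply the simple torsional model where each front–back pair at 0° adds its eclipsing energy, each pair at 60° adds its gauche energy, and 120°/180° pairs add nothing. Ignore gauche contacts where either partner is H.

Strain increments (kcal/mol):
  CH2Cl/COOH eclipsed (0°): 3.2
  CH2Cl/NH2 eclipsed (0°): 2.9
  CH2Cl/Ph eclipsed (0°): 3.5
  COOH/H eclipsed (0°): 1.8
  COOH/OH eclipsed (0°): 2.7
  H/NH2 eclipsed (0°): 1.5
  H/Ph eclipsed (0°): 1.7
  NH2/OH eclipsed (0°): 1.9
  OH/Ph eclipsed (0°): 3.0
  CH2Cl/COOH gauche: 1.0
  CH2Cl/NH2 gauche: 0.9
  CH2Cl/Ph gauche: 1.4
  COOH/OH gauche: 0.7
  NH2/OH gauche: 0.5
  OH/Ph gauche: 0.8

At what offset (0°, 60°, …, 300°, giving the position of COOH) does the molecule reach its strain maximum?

COOH at 0° (eclipsed): OH(0°)/COOH(0°) eclipsed 2.7; CH2Cl(120°)/NH2(120°) eclipsed 2.9; H(240°)/Ph(240°) eclipsed 1.7 → 7.3 kcal/mol.
COOH at 60° (staggered): OH(0°)/COOH(60°) gauche 0.7; OH(0°)/Ph(300°) gauche 0.8; CH2Cl(120°)/COOH(60°) gauche 1.0; CH2Cl(120°)/NH2(180°) gauche 0.9 → 3.4 kcal/mol.
COOH at 120° (eclipsed): OH(0°)/Ph(0°) eclipsed 3.0; CH2Cl(120°)/COOH(120°) eclipsed 3.2; H(240°)/NH2(240°) eclipsed 1.5 → 7.7 kcal/mol.
COOH at 180° (staggered): OH(0°)/NH2(300°) gauche 0.5; OH(0°)/Ph(60°) gauche 0.8; CH2Cl(120°)/COOH(180°) gauche 1.0; CH2Cl(120°)/Ph(60°) gauche 1.4 → 3.7 kcal/mol.
COOH at 240° (eclipsed): OH(0°)/NH2(0°) eclipsed 1.9; CH2Cl(120°)/Ph(120°) eclipsed 3.5; H(240°)/COOH(240°) eclipsed 1.8 → 7.2 kcal/mol.
COOH at 300° (staggered): OH(0°)/COOH(300°) gauche 0.7; OH(0°)/NH2(60°) gauche 0.5; CH2Cl(120°)/NH2(60°) gauche 0.9; CH2Cl(120°)/Ph(180°) gauche 1.4 → 3.5 kcal/mol.
The maximum (7.7 kcal/mol) occurs with COOH at 120°.

120°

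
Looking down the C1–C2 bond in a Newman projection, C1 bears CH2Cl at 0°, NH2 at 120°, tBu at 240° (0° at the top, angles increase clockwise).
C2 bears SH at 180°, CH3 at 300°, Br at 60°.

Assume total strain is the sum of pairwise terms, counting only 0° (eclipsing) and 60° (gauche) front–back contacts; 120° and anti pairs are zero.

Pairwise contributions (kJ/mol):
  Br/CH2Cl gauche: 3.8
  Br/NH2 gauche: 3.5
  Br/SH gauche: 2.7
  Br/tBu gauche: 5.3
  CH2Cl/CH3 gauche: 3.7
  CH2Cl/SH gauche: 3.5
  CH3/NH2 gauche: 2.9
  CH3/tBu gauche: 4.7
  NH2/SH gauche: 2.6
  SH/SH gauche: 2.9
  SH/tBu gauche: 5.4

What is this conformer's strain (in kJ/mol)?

23.7 kJ/mol

This conformer (staggered): CH2Cl(0°)/CH3(300°) gauche 3.7; CH2Cl(0°)/Br(60°) gauche 3.8; NH2(120°)/SH(180°) gauche 2.6; NH2(120°)/Br(60°) gauche 3.5; tBu(240°)/SH(180°) gauche 5.4; tBu(240°)/CH3(300°) gauche 4.7 → 23.7 kJ/mol.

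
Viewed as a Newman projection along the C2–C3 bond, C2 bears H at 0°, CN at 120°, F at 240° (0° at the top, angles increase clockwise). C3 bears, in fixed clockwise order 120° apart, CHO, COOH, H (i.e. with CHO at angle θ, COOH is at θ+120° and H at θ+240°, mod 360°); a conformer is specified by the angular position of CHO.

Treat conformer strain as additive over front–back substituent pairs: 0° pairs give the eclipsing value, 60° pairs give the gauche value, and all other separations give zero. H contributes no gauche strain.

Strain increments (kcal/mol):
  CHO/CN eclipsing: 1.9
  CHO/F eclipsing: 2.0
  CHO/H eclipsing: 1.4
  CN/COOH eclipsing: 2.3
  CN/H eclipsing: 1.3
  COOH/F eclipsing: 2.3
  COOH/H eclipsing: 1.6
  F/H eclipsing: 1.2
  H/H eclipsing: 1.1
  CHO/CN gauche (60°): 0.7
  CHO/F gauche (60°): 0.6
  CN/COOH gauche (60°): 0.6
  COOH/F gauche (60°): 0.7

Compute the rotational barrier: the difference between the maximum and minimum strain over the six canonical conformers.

CHO at 0° is eclipsed. H at 0° is eclipsed with CHO at 0° (1.4); CN at 120° is eclipsed with COOH at 120° (2.3); F at 240° is eclipsed with H at 240° (1.2). Total 4.9 kcal/mol.
CHO at 60° is staggered. CN at 120° is gauche with CHO at 60° (0.7); CN at 120° is gauche with COOH at 180° (0.6); F at 240° is gauche with COOH at 180° (0.7). Total 2.0 kcal/mol.
CHO at 120° is eclipsed. H at 0° is eclipsed with H at 0° (1.1); CN at 120° is eclipsed with CHO at 120° (1.9); F at 240° is eclipsed with COOH at 240° (2.3). Total 5.3 kcal/mol.
CHO at 180° is staggered. CN at 120° is gauche with CHO at 180° (0.7); F at 240° is gauche with CHO at 180° (0.6); F at 240° is gauche with COOH at 300° (0.7). Total 2.0 kcal/mol.
CHO at 240° is eclipsed. H at 0° is eclipsed with COOH at 0° (1.6); CN at 120° is eclipsed with H at 120° (1.3); F at 240° is eclipsed with CHO at 240° (2.0). Total 4.9 kcal/mol.
CHO at 300° is staggered. CN at 120° is gauche with COOH at 60° (0.6); F at 240° is gauche with CHO at 300° (0.6). Total 1.2 kcal/mol.
Max at 120° (5.3 kcal/mol), min at 300° (1.2 kcal/mol); barrier = 4.1 kcal/mol.

4.1 kcal/mol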